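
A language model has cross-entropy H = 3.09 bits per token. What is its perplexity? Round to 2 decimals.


Perplexity formula: PP = 2^H
H = 3.09
PP = 2^3.09
Decompose: 2^3.09 = 2^3 * 2^0.09
2^3 = 8, 2^0.09 ~ 1.0643702
PP ~ 8 * 1.0643702 = 8.5149616
Rounded to 2 decimals: 8.51

8.51


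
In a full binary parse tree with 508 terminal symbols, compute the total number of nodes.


Leaf nodes (terminals): 508
Internal nodes = n - 1 = 508 - 1 = 507
Total = leaves + internal = 508 + 507 = 1015

1015


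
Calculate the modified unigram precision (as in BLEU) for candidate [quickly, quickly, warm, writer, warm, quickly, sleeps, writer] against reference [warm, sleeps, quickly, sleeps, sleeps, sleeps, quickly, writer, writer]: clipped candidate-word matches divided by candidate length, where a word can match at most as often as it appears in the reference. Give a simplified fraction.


Reference word counts: {'quickly': 2, 'sleeps': 4, 'warm': 1, 'writer': 2}
Checking each candidate word (with clipping):
  'quickly' -> in reference (ref count 2, used 1/2) -> match (matches: 1)
  'quickly' -> in reference (ref count 2, used 2/2) -> match (matches: 2)
  'warm' -> in reference (ref count 1, used 1/1) -> match (matches: 3)
  'writer' -> in reference (ref count 2, used 1/2) -> match (matches: 4)
  'warm' -> ref count 1 already used up (1/1) -> clipped, no match (matches: 4)
  'quickly' -> ref count 2 already used up (2/2) -> clipped, no match (matches: 4)
  'sleeps' -> in reference (ref count 4, used 1/4) -> match (matches: 5)
  'writer' -> in reference (ref count 2, used 2/2) -> match (matches: 6)
Clipped matches: 6, Candidate length: 8
Precision = 6/8 = 3/4

3/4


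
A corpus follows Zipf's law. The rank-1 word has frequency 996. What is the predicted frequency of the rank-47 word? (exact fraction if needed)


Zipf's law: freq(rank) = f1 / rank
f1 = 996, rank = 47
freq = 996 / 47
GCD(996, 47) = 1
Simplified: 996/47

996/47


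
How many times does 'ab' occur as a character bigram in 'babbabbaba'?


Scanning 'babbabbaba' for bigram 'ab':
  Position 0: 'ba' -> no
  Position 1: 'ab' -> MATCH
  Position 2: 'bb' -> no
  Position 3: 'ba' -> no
  Position 4: 'ab' -> MATCH
  Position 5: 'bb' -> no
  Position 6: 'ba' -> no
  Position 7: 'ab' -> MATCH
  Position 8: 'ba' -> no
Total matches: 3

3


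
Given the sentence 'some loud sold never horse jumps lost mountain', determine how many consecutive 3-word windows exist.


Word trigrams from [8] words:
  Trigram 1: (some loud sold)
  Trigram 2: (loud sold never)
  Trigram 3: (sold never horse)
  Trigram 4: (never horse jumps)
  Trigram 5: (horse jumps lost)
  Trigram 6: (jumps lost mountain)
Total word trigrams: 8 - 2 = 6

6


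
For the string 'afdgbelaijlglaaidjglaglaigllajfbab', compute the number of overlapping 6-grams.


String 'afdgbelaijlglaaidjglaglaigllajfbab' has length L = 34.
Number of overlapping n-grams = L - n + 1
Substituting: 34 - 6 + 1 = 29

29


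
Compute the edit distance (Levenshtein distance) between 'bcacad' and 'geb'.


Building DP table for s1='bcacad' (len 6) and s2='geb' (len 3):
       g  e  b
    0  1  2  3
  b 1  1  2  2
  c 2  2  2  3
  a 3  3  3  3
  c 4  4  4  4
  a 5  5  5  5
  d 6  6  6  6
Edit distance = dp[6][3] = 6

6


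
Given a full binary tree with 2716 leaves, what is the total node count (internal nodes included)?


Leaf nodes (terminals): 2716
Internal nodes = n - 1 = 2716 - 1 = 2715
Total = leaves + internal = 2716 + 2715 = 5431

5431


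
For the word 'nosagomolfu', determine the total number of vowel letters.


Scanning each character of 'nosagomolfu':
  Position 1: 'n' -> consonant (running count: 0)
  Position 2: 'o' -> vowel (running count: 1)
  Position 3: 's' -> consonant (running count: 1)
  Position 4: 'a' -> vowel (running count: 2)
  Position 5: 'g' -> consonant (running count: 2)
  Position 6: 'o' -> vowel (running count: 3)
  Position 7: 'm' -> consonant (running count: 3)
  Position 8: 'o' -> vowel (running count: 4)
  Position 9: 'l' -> consonant (running count: 4)
  Position 10: 'f' -> consonant (running count: 4)
  Position 11: 'u' -> vowel (running count: 5)
Total vowels: 5

5


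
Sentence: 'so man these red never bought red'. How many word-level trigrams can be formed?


Word trigrams from [7] words:
  Trigram 1: (so man these)
  Trigram 2: (man these red)
  Trigram 3: (these red never)
  Trigram 4: (red never bought)
  Trigram 5: (never bought red)
Total word trigrams: 7 - 2 = 5

5


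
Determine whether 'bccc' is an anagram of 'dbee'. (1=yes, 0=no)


Sort characters of 'bccc': 'bccc'
Sort characters of 'dbee': 'bdee'
Sorted forms differ -> they are NOT anagrams
Result: 0

0


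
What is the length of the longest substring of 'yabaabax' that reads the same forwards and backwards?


Scanning 'yabaabax' for palindromic substrings.
Substring at positions 1-6: 'abaaba'.
Check: reverse('abaaba') = 'abaaba' -> palindrome confirmed.
Neighbouring characters ('y' / 'x') break symmetry, so it cannot extend further.
No longer palindromic substring exists; longest length = 6

6


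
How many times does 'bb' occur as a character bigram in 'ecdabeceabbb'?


Scanning 'ecdabeceabbb' for bigram 'bb':
  Position 0: 'ec' -> no
  Position 1: 'cd' -> no
  Position 2: 'da' -> no
  Position 3: 'ab' -> no
  Position 4: 'be' -> no
  Position 5: 'ec' -> no
  Position 6: 'ce' -> no
  Position 7: 'ea' -> no
  Position 8: 'ab' -> no
  Position 9: 'bb' -> MATCH
  Position 10: 'bb' -> MATCH
Total matches: 2

2


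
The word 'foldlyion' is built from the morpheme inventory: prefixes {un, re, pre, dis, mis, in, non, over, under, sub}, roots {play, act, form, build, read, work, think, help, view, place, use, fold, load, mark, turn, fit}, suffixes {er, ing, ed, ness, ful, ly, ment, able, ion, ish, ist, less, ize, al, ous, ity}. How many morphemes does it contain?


Segmenting 'foldlyion' against the inventory:
  'fold' -> root (morpheme 1)
  'ly' -> suffix (morpheme 2)
  'ion' -> suffix (morpheme 3)
Total morphemes: 3

3


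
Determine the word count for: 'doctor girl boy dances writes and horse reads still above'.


Counting words by splitting on spaces:
  Word 1: 'doctor'
  Word 2: 'girl'
  Word 3: 'boy'
  Word 4: 'dances'
  Word 5: 'writes'
  Word 6: 'and'
  Word 7: 'horse'
  Word 8: 'reads'
  Word 9: 'still'
  Word 10: 'above'
Total words: 10

10


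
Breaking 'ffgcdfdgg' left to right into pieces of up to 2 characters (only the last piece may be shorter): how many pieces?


'ffgcdfdgg' has 9 characters.
Chunking with max size 2:
  Chunk 1: 'ff' (positions 0-1)
  Chunk 2: 'gc' (positions 2-3)
  Chunk 3: 'df' (positions 4-5)
  Chunk 4: 'dg' (positions 6-7)
  Chunk 5: 'g' (positions 8-8)
Total chunks: ceil(9 / 2) = 5

5


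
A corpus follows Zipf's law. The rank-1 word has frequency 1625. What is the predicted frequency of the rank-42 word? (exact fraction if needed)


Zipf's law: freq(rank) = f1 / rank
f1 = 1625, rank = 42
freq = 1625 / 42
GCD(1625, 42) = 1
Simplified: 1625/42

1625/42


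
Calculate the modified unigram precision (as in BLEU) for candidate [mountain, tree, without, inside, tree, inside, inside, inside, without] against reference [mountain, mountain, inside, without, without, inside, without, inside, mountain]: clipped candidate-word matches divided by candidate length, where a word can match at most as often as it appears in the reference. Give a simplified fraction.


Reference word counts: {'inside': 3, 'mountain': 3, 'without': 3}
Checking each candidate word (with clipping):
  'mountain' -> in reference (ref count 3, used 1/3) -> match (matches: 1)
  'tree' -> not in reference -> no match (matches: 1)
  'without' -> in reference (ref count 3, used 1/3) -> match (matches: 2)
  'inside' -> in reference (ref count 3, used 1/3) -> match (matches: 3)
  'tree' -> not in reference -> no match (matches: 3)
  'inside' -> in reference (ref count 3, used 2/3) -> match (matches: 4)
  'inside' -> in reference (ref count 3, used 3/3) -> match (matches: 5)
  'inside' -> ref count 3 already used up (3/3) -> clipped, no match (matches: 5)
  'without' -> in reference (ref count 3, used 2/3) -> match (matches: 6)
Clipped matches: 6, Candidate length: 9
Precision = 6/9 = 2/3

2/3


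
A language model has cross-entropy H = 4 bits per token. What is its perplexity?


Perplexity formula: PP = 2^H
H = 4
PP = 2^4
Steps: 2^1 = 2, 2^2 = 4, 2^3 = 8, 2^4 = 16
PP = 16

16


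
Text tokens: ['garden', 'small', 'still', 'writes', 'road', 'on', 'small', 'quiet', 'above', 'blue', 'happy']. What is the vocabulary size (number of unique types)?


Listing all tokens and tracking unique types:
  Token 1: 'garden' -> NEW (unique so far: 1)
  Token 2: 'small' -> NEW (unique so far: 2)
  Token 3: 'still' -> NEW (unique so far: 3)
  Token 4: 'writes' -> NEW (unique so far: 4)
  Token 5: 'road' -> NEW (unique so far: 5)
  Token 6: 'on' -> NEW (unique so far: 6)
  Token 7: 'small' -> duplicate (unique so far: 6)
  Token 8: 'quiet' -> NEW (unique so far: 7)
  Token 9: 'above' -> NEW (unique so far: 8)
  Token 10: 'blue' -> NEW (unique so far: 9)
  Token 11: 'happy' -> NEW (unique so far: 10)
Unique types: ('above', 'blue', 'garden', 'happy', 'on', 'quiet', 'road', 'small', 'still', 'writes')
Vocabulary size: 10

10


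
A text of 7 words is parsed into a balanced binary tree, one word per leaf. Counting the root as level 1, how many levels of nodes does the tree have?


In a balanced binary tree with n leaves the deepest leaf is ceil(log2(n)) edges below the root,
so counting node levels inclusive of root and leaves gives ceil(log2(n)) + 1 levels.
log2(7) = 2.8074
ceil(2.8074) = 3
levels = 3 + 1 = 4

4


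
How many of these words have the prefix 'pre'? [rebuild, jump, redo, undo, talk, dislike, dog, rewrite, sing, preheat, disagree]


Checking each word for prefix 'pre':
  'rebuild' -> no (count: 0)
  'jump' -> no (count: 0)
  'redo' -> no (count: 0)
  'undo' -> no (count: 0)
  'talk' -> no (count: 0)
  'dislike' -> no (count: 0)
  'dog' -> no (count: 0)
  'rewrite' -> no (count: 0)
  'sing' -> no (count: 0)
  'preheat' -> YES, starts with 'pre' (count: 1)
  'disagree' -> no (count: 1)
Total with prefix 'pre': 1

1


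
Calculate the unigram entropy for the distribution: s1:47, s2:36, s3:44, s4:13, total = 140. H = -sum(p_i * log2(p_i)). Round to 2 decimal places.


Computing entropy H = -sum(p_i * log2(p_i)):
  s1: p = 47/140 = 0.3357, -p*log2(p) = 0.5286
  s2: p = 36/140 = 0.2571, -p*log2(p) = 0.5038
  s3: p = 44/140 = 0.3143, -p*log2(p) = 0.5248
  s4: p = 13/140 = 0.0929, -p*log2(p) = 0.3184
H = sum of terms = 1.8756
Rounded to 2 decimals: 1.88

1.88


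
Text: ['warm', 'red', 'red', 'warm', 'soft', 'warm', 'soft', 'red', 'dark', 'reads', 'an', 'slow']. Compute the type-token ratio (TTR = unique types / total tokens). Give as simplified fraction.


Tokens: 12
Unique types: ('an', 'dark', 'reads', 'red', 'slow', 'soft', 'warm') = 7
TTR = 7/12
Already in lowest terms.

7/12


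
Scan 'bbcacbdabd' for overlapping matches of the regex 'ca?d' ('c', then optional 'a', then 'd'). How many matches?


Pattern: ca?d means 'c', then optional 'a', then 'd'.
Scanning 'bbcacbdabd' position-by-position:
  Pos 0: window 'bbc' -> no
  Pos 1: window 'bca' -> no
  Pos 2: window 'cac' -> no
  Pos 3: window 'acb' -> no
  Pos 4: window 'cbd' -> no
  Pos 5: window 'bda' -> no
  Pos 6: window 'dab' -> no
  Pos 7: window 'abd' -> no
  Pos 8: window 'bd' -> no
  Pos 9: window 'd' -> no
Total matches: 0

0


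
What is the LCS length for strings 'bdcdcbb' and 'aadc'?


DP table for LCS of 'bdcdcbb' and 'aadc':
       a  a  d  c
    0  0  0  0  0
  b 0  0  0  0  0
  d 0  0  0  1  1
  c 0  0  0  1  2
  d 0  0  0  1  2
  c 0  0  0  1  2
  b 0  0  0  1  2
  b 0  0  0  1  2
LCS: 'dc'
LCS length = 2

2


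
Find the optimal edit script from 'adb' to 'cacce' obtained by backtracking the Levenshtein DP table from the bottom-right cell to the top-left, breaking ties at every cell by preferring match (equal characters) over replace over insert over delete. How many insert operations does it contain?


Edit distance = 4. Backtracking from cell (3, 5) with preference match > replace > insert > delete,
then listing the resulting alignment 'adb' -> 'cacce' left to right:
  Step 1: insert 'c' [insertion #1]
  Step 2: keep 'a'
  Step 3: insert 'c' [insertion #2]
  Step 4: replace d->c
  Step 5: replace b->e
Total insertions: 2

2


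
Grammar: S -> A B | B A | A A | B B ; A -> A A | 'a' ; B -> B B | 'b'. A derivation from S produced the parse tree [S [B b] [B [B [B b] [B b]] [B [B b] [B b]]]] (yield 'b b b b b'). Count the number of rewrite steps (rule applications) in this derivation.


Every bracketed nonterminal node [X ...] in the tree is produced by exactly one rule application.
Reading the tree off as a leftmost derivation:
  Step 1: S  =>  B B   (applied S -> B B)
  Step 2: B B  =>  b B   (applied B -> b)
  Step 3: b B  =>  b B B   (applied B -> B B)
  Step 4: b B B  =>  b B B B   (applied B -> B B)
  Step 5: b B B B  =>  b b B B   (applied B -> b)
  Step 6: b b B B  =>  b b b B   (applied B -> b)
  Step 7: b b b B  =>  b b b B B   (applied B -> B B)
  Step 8: b b b B B  =>  b b b b B   (applied B -> b)
  Step 9: b b b b B  =>  b b b b b   (applied B -> b)
Final yield: b b b b b
Total rewrite steps: 9

9


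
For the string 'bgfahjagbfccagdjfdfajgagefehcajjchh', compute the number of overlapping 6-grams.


String 'bgfahjagbfccagdjfdfajgagefehcajjchh' has length L = 35.
Number of overlapping n-grams = L - n + 1
Substituting: 35 - 6 + 1 = 30

30


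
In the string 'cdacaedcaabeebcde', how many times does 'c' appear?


Scanning 'cdacaedcaabeebcde' for 'c':
  Position 0: 'c' -> MATCH (count: 1)
  Position 3: 'c' -> MATCH (count: 2)
  Position 7: 'c' -> MATCH (count: 3)
  Position 14: 'c' -> MATCH (count: 4)
Total occurrences of 'c': 4

4


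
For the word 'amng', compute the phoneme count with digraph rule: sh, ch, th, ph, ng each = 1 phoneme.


Parsing 'amng' greedily, digraphs first:
  'a' -> vowel phoneme (phonemes so far: 1)
  'm' -> consonant phoneme (phonemes so far: 2)
  'ng' -> digraph (1 consonant phoneme) (phonemes so far: 3)
Total phonemes: 3

3


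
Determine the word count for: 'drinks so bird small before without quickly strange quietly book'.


Counting words by splitting on spaces:
  Word 1: 'drinks'
  Word 2: 'so'
  Word 3: 'bird'
  Word 4: 'small'
  Word 5: 'before'
  Word 6: 'without'
  Word 7: 'quickly'
  Word 8: 'strange'
  Word 9: 'quietly'
  Word 10: 'book'
Total words: 10

10


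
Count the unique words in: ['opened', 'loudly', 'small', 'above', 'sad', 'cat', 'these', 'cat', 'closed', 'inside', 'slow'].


Listing all tokens and tracking unique types:
  Token 1: 'opened' -> NEW (unique so far: 1)
  Token 2: 'loudly' -> NEW (unique so far: 2)
  Token 3: 'small' -> NEW (unique so far: 3)
  Token 4: 'above' -> NEW (unique so far: 4)
  Token 5: 'sad' -> NEW (unique so far: 5)
  Token 6: 'cat' -> NEW (unique so far: 6)
  Token 7: 'these' -> NEW (unique so far: 7)
  Token 8: 'cat' -> duplicate (unique so far: 7)
  Token 9: 'closed' -> NEW (unique so far: 8)
  Token 10: 'inside' -> NEW (unique so far: 9)
  Token 11: 'slow' -> NEW (unique so far: 10)
Unique types: ('above', 'cat', 'closed', 'inside', 'loudly', 'opened', 'sad', 'slow', 'small', 'these')
Vocabulary size: 10

10


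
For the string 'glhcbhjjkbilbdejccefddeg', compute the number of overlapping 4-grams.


String 'glhcbhjjkbilbdejccefddeg' has length L = 24.
Number of overlapping n-grams = L - n + 1
Substituting: 24 - 4 + 1 = 21

21


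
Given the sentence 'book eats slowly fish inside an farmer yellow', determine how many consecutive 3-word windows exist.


Word trigrams from [8] words:
  Trigram 1: (book eats slowly)
  Trigram 2: (eats slowly fish)
  Trigram 3: (slowly fish inside)
  Trigram 4: (fish inside an)
  Trigram 5: (inside an farmer)
  Trigram 6: (an farmer yellow)
Total word trigrams: 8 - 2 = 6

6


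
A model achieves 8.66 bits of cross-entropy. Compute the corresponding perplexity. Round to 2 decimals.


Perplexity formula: PP = 2^H
H = 8.66
PP = 2^8.66
Decompose: 2^8.66 = 2^8 * 2^0.66
2^8 = 256, 2^0.66 ~ 1.5800826
PP ~ 256 * 1.5800826 = 404.5011456
Rounded to 2 decimals: 404.50

404.50


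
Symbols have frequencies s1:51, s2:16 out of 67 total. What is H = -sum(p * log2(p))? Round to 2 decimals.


Computing entropy H = -sum(p_i * log2(p_i)):
  s1: p = 51/67 = 0.7612, -p*log2(p) = 0.2997
  s2: p = 16/67 = 0.2388, -p*log2(p) = 0.4934
H = sum of terms = 0.7931
Rounded to 2 decimals: 0.79

0.79


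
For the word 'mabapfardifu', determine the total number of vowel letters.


Scanning each character of 'mabapfardifu':
  Position 1: 'm' -> consonant (running count: 0)
  Position 2: 'a' -> vowel (running count: 1)
  Position 3: 'b' -> consonant (running count: 1)
  Position 4: 'a' -> vowel (running count: 2)
  Position 5: 'p' -> consonant (running count: 2)
  Position 6: 'f' -> consonant (running count: 2)
  Position 7: 'a' -> vowel (running count: 3)
  Position 8: 'r' -> consonant (running count: 3)
  Position 9: 'd' -> consonant (running count: 3)
  Position 10: 'i' -> vowel (running count: 4)
  Position 11: 'f' -> consonant (running count: 4)
  Position 12: 'u' -> vowel (running count: 5)
Total vowels: 5

5


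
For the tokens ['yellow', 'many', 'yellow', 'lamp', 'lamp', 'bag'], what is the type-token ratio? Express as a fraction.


Tokens: 6
Unique types: ('bag', 'lamp', 'many', 'yellow') = 4
TTR = 4/6
Simplify: divide both by 2 -> 2/3
TTR = 2/3

2/3


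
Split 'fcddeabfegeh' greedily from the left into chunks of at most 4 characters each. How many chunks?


'fcddeabfegeh' has 12 characters.
Chunking with max size 4:
  Chunk 1: 'fcdd' (positions 0-3)
  Chunk 2: 'eabf' (positions 4-7)
  Chunk 3: 'egeh' (positions 8-11)
Total chunks: ceil(12 / 4) = 3

3


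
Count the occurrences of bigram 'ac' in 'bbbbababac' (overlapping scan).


Scanning 'bbbbababac' for bigram 'ac':
  Position 0: 'bb' -> no
  Position 1: 'bb' -> no
  Position 2: 'bb' -> no
  Position 3: 'ba' -> no
  Position 4: 'ab' -> no
  Position 5: 'ba' -> no
  Position 6: 'ab' -> no
  Position 7: 'ba' -> no
  Position 8: 'ac' -> MATCH
Total matches: 1

1


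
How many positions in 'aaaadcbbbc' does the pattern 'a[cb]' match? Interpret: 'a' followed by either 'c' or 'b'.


Pattern: a[cb] means 'a' followed by either 'c' or 'b'.
Scanning 'aaaadcbbbc' position-by-position:
  Pos 0: window 'aa' -> no
  Pos 1: window 'aa' -> no
  Pos 2: window 'aa' -> no
  Pos 3: window 'ad' -> no
  Pos 4: window 'dc' -> no
  Pos 5: window 'cb' -> no
  Pos 6: window 'bb' -> no
  Pos 7: window 'bb' -> no
  Pos 8: window 'bc' -> no
  Pos 9: window 'c' -> no
Total matches: 0

0


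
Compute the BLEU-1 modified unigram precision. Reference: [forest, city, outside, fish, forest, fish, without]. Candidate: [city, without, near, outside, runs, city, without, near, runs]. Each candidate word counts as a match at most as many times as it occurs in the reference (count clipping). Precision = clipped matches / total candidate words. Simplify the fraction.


Reference word counts: {'city': 1, 'fish': 2, 'forest': 2, 'outside': 1, 'without': 1}
Checking each candidate word (with clipping):
  'city' -> in reference (ref count 1, used 1/1) -> match (matches: 1)
  'without' -> in reference (ref count 1, used 1/1) -> match (matches: 2)
  'near' -> not in reference -> no match (matches: 2)
  'outside' -> in reference (ref count 1, used 1/1) -> match (matches: 3)
  'runs' -> not in reference -> no match (matches: 3)
  'city' -> ref count 1 already used up (1/1) -> clipped, no match (matches: 3)
  'without' -> ref count 1 already used up (1/1) -> clipped, no match (matches: 3)
  'near' -> not in reference -> no match (matches: 3)
  'runs' -> not in reference -> no match (matches: 3)
Clipped matches: 3, Candidate length: 9
Precision = 3/9 = 1/3

1/3


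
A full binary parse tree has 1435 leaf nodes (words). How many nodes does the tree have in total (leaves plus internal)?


Leaf nodes (terminals): 1435
Internal nodes = n - 1 = 1435 - 1 = 1434
Total = leaves + internal = 1435 + 1434 = 2869

2869


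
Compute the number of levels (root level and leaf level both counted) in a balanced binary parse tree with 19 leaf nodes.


In a balanced binary tree with n leaves the deepest leaf is ceil(log2(n)) edges below the root,
so counting node levels inclusive of root and leaves gives ceil(log2(n)) + 1 levels.
log2(19) = 4.2479
ceil(4.2479) = 5
levels = 5 + 1 = 6

6


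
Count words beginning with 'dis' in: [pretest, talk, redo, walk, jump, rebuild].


Checking each word for prefix 'dis':
  'pretest' -> no (count: 0)
  'talk' -> no (count: 0)
  'redo' -> no (count: 0)
  'walk' -> no (count: 0)
  'jump' -> no (count: 0)
  'rebuild' -> no (count: 0)
Total with prefix 'dis': 0

0


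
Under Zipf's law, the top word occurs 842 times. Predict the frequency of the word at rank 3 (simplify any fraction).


Zipf's law: freq(rank) = f1 / rank
f1 = 842, rank = 3
freq = 842 / 3
GCD(842, 3) = 1
Simplified: 842/3

842/3


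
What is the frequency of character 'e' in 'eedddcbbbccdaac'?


Scanning 'eedddcbbbccdaac' for 'e':
  Position 0: 'e' -> MATCH (count: 1)
  Position 1: 'e' -> MATCH (count: 2)
Total occurrences of 'e': 2

2


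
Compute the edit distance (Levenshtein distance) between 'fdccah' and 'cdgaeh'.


Building DP table for s1='fdccah' (len 6) and s2='cdgaeh' (len 6):
       c  d  g  a  e  h
    0  1  2  3  4  5  6
  f 1  1  2  3  4  5  6
  d 2  2  1  2  3  4  5
  c 3  2  2  2  3  4  5
  c 4  3  3  3  3  4  5
  a 5  4  4  4  3  4  5
  h 6  5  5  5  4  4  4
Edit distance = dp[6][6] = 4

4


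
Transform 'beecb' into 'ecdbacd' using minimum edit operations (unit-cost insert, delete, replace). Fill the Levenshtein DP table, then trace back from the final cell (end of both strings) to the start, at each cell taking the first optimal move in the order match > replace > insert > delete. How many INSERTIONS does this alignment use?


Edit distance = 6. Backtracking from cell (5, 7) with preference match > replace > insert > delete,
then listing the resulting alignment 'beecb' -> 'ecdbacd' left to right:
  Step 1: insert 'e' [insertion #1]
  Step 2: insert 'c' [insertion #2]
  Step 3: replace b->d
  Step 4: replace e->b
  Step 5: replace e->a
  Step 6: keep 'c'
  Step 7: replace b->d
Total insertions: 2

2


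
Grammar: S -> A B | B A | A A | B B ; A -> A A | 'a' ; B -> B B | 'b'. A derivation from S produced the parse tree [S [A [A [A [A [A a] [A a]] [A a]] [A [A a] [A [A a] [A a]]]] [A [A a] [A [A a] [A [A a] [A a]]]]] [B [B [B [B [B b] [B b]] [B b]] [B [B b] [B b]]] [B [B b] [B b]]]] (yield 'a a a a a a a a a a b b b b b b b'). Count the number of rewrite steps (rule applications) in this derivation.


Every bracketed nonterminal node [X ...] in the tree is produced by exactly one rule application.
Reading the tree off as a leftmost derivation:
  Step 1: S  =>  A B   (applied S -> A B)
  Step 2: A B  =>  A A B   (applied A -> A A)
  Step 3: A A B  =>  A A A B   (applied A -> A A)
  Step 4: A A A B  =>  A A A A B   (applied A -> A A)
  Step 5: A A A A B  =>  A A A A A B   (applied A -> A A)
  Step 6: A A A A A B  =>  a A A A A B   (applied A -> a)
  Step 7: a A A A A B  =>  a a A A A B   (applied A -> a)
  Step 8: a a A A A B  =>  a a a A A B   (applied A -> a)
  Step 9: a a a A A B  =>  a a a A A A B   (applied A -> A A)
  Step 10: a a a A A A B  =>  a a a a A A B   (applied A -> a)
  Step 11: a a a a A A B  =>  a a a a A A A B   (applied A -> A A)
  Step 12: a a a a A A A B  =>  a a a a a A A B   (applied A -> a)
  Step 13: a a a a a A A B  =>  a a a a a a A B   (applied A -> a)
  Step 14: a a a a a a A B  =>  a a a a a a A A B   (applied A -> A A)
  Step 15: a a a a a a A A B  =>  a a a a a a a A B   (applied A -> a)
  Step 16: a a a a a a a A B  =>  a a a a a a a A A B   (applied A -> A A)
  Step 17: a a a a a a a A A B  =>  a a a a a a a a A B   (applied A -> a)
  Step 18: a a a a a a a a A B  =>  a a a a a a a a A A B   (applied A -> A A)
  Step 19: a a a a a a a a A A B  =>  a a a a a a a a a A B   (applied A -> a)
  Step 20: a a a a a a a a a A B  =>  a a a a a a a a a a B   (applied A -> a)
  Step 21: a a a a a a a a a a B  =>  a a a a a a a a a a B B   (applied B -> B B)
  Step 22: a a a a a a a a a a B B  =>  a a a a a a a a a a B B B   (applied B -> B B)
  Step 23: a a a a a a a a a a B B B  =>  a a a a a a a a a a B B B B   (applied B -> B B)
  Step 24: a a a a a a a a a a B B B B  =>  a a a a a a a a a a B B B B B   (applied B -> B B)
  Step 25: a a a a a a a a a a B B B B B  =>  a a a a a a a a a a b B B B B   (applied B -> b)
  Step 26: a a a a a a a a a a b B B B B  =>  a a a a a a a a a a b b B B B   (applied B -> b)
  Step 27: a a a a a a a a a a b b B B B  =>  a a a a a a a a a a b b b B B   (applied B -> b)
  Step 28: a a a a a a a a a a b b b B B  =>  a a a a a a a a a a b b b B B B   (applied B -> B B)
  Step 29: a a a a a a a a a a b b b B B B  =>  a a a a a a a a a a b b b b B B   (applied B -> b)
  Step 30: a a a a a a a a a a b b b b B B  =>  a a a a a a a a a a b b b b b B   (applied B -> b)
  Step 31: a a a a a a a a a a b b b b b B  =>  a a a a a a a a a a b b b b b B B   (applied B -> B B)
  Step 32: a a a a a a a a a a b b b b b B B  =>  a a a a a a a a a a b b b b b b B   (applied B -> b)
  Step 33: a a a a a a a a a a b b b b b b B  =>  a a a a a a a a a a b b b b b b b   (applied B -> b)
Final yield: a a a a a a a a a a b b b b b b b
Total rewrite steps: 33

33


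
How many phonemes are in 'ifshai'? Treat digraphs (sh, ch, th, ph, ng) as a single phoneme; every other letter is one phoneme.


Parsing 'ifshai' greedily, digraphs first:
  'i' -> vowel phoneme (phonemes so far: 1)
  'f' -> consonant phoneme (phonemes so far: 2)
  'sh' -> digraph (1 consonant phoneme) (phonemes so far: 3)
  'a' -> vowel phoneme (phonemes so far: 4)
  'i' -> vowel phoneme (phonemes so far: 5)
Total phonemes: 5

5


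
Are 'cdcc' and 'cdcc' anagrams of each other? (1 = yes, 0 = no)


Sort characters of 'cdcc': 'cccd'
Sort characters of 'cdcc': 'cccd'
Sorted forms match -> they ARE anagrams
Result: 1

1


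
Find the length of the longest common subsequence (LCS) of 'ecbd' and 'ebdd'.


DP table for LCS of 'ecbd' and 'ebdd':
       e  b  d  d
    0  0  0  0  0
  e 0  1  1  1  1
  c 0  1  1  1  1
  b 0  1  2  2  2
  d 0  1  2  3  3
LCS: 'ebd'
LCS length = 3

3


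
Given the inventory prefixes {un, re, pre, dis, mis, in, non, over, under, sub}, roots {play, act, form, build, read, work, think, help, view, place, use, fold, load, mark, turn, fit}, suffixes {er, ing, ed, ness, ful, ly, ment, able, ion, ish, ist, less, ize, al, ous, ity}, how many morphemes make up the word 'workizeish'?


Segmenting 'workizeish' against the inventory:
  'work' -> root (morpheme 1)
  'ize' -> suffix (morpheme 2)
  'ish' -> suffix (morpheme 3)
Total morphemes: 3

3


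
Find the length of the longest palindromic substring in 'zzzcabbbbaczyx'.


Scanning 'zzzcabbbbaczyx' for palindromic substrings.
Substring at positions 2-11: 'zcabbbbacz'.
Check: reverse('zcabbbbacz') = 'zcabbbbacz' -> palindrome confirmed.
Neighbouring characters ('z' / 'y') break symmetry, so it cannot extend further.
No longer palindromic substring exists; longest length = 10

10


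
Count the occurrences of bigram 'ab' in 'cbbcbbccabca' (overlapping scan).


Scanning 'cbbcbbccabca' for bigram 'ab':
  Position 0: 'cb' -> no
  Position 1: 'bb' -> no
  Position 2: 'bc' -> no
  Position 3: 'cb' -> no
  Position 4: 'bb' -> no
  Position 5: 'bc' -> no
  Position 6: 'cc' -> no
  Position 7: 'ca' -> no
  Position 8: 'ab' -> MATCH
  Position 9: 'bc' -> no
  Position 10: 'ca' -> no
Total matches: 1

1


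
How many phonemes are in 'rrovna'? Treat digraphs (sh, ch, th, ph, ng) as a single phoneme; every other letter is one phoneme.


Parsing 'rrovna' greedily, digraphs first:
  'r' -> consonant phoneme (phonemes so far: 1)
  'r' -> consonant phoneme (phonemes so far: 2)
  'o' -> vowel phoneme (phonemes so far: 3)
  'v' -> consonant phoneme (phonemes so far: 4)
  'n' -> consonant phoneme (phonemes so far: 5)
  'a' -> vowel phoneme (phonemes so far: 6)
Total phonemes: 6

6


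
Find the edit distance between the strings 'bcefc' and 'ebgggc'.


Building DP table for s1='bcefc' (len 5) and s2='ebgggc' (len 6):
       e  b  g  g  g  c
    0  1  2  3  4  5  6
  b 1  1  1  2  3  4  5
  c 2  2  2  2  3  4  4
  e 3  2  3  3  3  4  5
  f 4  3  3  4  4  4  5
  c 5  4  4  4  5  5  4
Edit distance = dp[5][6] = 4

4


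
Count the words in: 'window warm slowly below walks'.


Counting words by splitting on spaces:
  Word 1: 'window'
  Word 2: 'warm'
  Word 3: 'slowly'
  Word 4: 'below'
  Word 5: 'walks'
Total words: 5

5


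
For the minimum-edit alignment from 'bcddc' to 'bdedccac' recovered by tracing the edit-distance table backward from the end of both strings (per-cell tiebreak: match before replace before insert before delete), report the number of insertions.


Edit distance = 5. Backtracking from cell (5, 8) with preference match > replace > insert > delete,
then listing the resulting alignment 'bcddc' -> 'bdedccac' left to right:
  Step 1: keep 'b'
  Step 2: insert 'd' [insertion #1]
  Step 3: insert 'e' [insertion #2]
  Step 4: insert 'd' [insertion #3]
  Step 5: keep 'c'
  Step 6: replace d->c
  Step 7: replace d->a
  Step 8: keep 'c'
Total insertions: 3

3


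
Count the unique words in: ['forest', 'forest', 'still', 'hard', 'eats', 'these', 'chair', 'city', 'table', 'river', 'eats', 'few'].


Listing all tokens and tracking unique types:
  Token 1: 'forest' -> NEW (unique so far: 1)
  Token 2: 'forest' -> duplicate (unique so far: 1)
  Token 3: 'still' -> NEW (unique so far: 2)
  Token 4: 'hard' -> NEW (unique so far: 3)
  Token 5: 'eats' -> NEW (unique so far: 4)
  Token 6: 'these' -> NEW (unique so far: 5)
  Token 7: 'chair' -> NEW (unique so far: 6)
  Token 8: 'city' -> NEW (unique so far: 7)
  Token 9: 'table' -> NEW (unique so far: 8)
  Token 10: 'river' -> NEW (unique so far: 9)
  Token 11: 'eats' -> duplicate (unique so far: 9)
  Token 12: 'few' -> NEW (unique so far: 10)
Unique types: ('chair', 'city', 'eats', 'few', 'forest', 'hard', 'river', 'still', 'table', 'these')
Vocabulary size: 10

10


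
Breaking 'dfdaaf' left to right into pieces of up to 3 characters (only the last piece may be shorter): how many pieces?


'dfdaaf' has 6 characters.
Chunking with max size 3:
  Chunk 1: 'dfd' (positions 0-2)
  Chunk 2: 'aaf' (positions 3-5)
Total chunks: ceil(6 / 3) = 2

2


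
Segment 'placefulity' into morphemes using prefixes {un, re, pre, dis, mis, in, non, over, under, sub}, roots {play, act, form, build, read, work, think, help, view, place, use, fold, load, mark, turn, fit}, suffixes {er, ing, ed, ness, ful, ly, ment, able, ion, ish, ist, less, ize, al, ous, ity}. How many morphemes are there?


Segmenting 'placefulity' against the inventory:
  'place' -> root (morpheme 1)
  'ful' -> suffix (morpheme 2)
  'ity' -> suffix (morpheme 3)
Total morphemes: 3

3


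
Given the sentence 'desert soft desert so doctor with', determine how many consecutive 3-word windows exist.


Word trigrams from [6] words:
  Trigram 1: (desert soft desert)
  Trigram 2: (soft desert so)
  Trigram 3: (desert so doctor)
  Trigram 4: (so doctor with)
Total word trigrams: 6 - 2 = 4

4


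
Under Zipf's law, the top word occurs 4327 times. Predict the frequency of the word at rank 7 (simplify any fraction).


Zipf's law: freq(rank) = f1 / rank
f1 = 4327, rank = 7
freq = 4327 / 7
GCD(4327, 7) = 1
Simplified: 4327/7

4327/7


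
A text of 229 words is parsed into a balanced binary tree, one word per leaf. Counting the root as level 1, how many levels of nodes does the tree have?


In a balanced binary tree with n leaves the deepest leaf is ceil(log2(n)) edges below the root,
so counting node levels inclusive of root and leaves gives ceil(log2(n)) + 1 levels.
log2(229) = 7.8392
ceil(7.8392) = 8
levels = 8 + 1 = 9

9


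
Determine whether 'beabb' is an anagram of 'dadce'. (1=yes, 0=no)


Sort characters of 'beabb': 'abbbe'
Sort characters of 'dadce': 'acdde'
Sorted forms differ -> they are NOT anagrams
Result: 0

0


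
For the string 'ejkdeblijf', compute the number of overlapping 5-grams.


String 'ejkdeblijf' has length L = 10.
Number of overlapping n-grams = L - n + 1
Substituting: 10 - 5 + 1 = 6

6


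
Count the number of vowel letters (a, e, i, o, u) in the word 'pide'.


Scanning each character of 'pide':
  Position 1: 'p' -> consonant (running count: 0)
  Position 2: 'i' -> vowel (running count: 1)
  Position 3: 'd' -> consonant (running count: 1)
  Position 4: 'e' -> vowel (running count: 2)
Total vowels: 2

2


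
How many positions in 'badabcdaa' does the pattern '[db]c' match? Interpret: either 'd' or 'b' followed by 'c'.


Pattern: [db]c means either 'd' or 'b' followed by 'c'.
Scanning 'badabcdaa' position-by-position:
  Pos 0: window 'ba' -> no
  Pos 1: window 'ad' -> no
  Pos 2: window 'da' -> no
  Pos 3: window 'ab' -> no
  Pos 4: window 'bc' -> MATCH
  Pos 5: window 'cd' -> no
  Pos 6: window 'da' -> no
  Pos 7: window 'aa' -> no
  Pos 8: window 'a' -> no
Total matches: 1

1


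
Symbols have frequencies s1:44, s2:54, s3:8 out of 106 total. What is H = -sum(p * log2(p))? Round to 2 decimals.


Computing entropy H = -sum(p_i * log2(p_i)):
  s1: p = 44/106 = 0.4151, -p*log2(p) = 0.5265
  s2: p = 54/106 = 0.5094, -p*log2(p) = 0.4957
  s3: p = 8/106 = 0.0755, -p*log2(p) = 0.2814
H = sum of terms = 1.3036
Rounded to 2 decimals: 1.30

1.30


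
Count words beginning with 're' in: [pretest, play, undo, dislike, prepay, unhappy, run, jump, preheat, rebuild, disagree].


Checking each word for prefix 're':
  'pretest' -> no (count: 0)
  'play' -> no (count: 0)
  'undo' -> no (count: 0)
  'dislike' -> no (count: 0)
  'prepay' -> no (count: 0)
  'unhappy' -> no (count: 0)
  'run' -> no (count: 0)
  'jump' -> no (count: 0)
  'preheat' -> no (count: 0)
  'rebuild' -> YES, starts with 're' (count: 1)
  'disagree' -> no (count: 1)
Total with prefix 're': 1

1


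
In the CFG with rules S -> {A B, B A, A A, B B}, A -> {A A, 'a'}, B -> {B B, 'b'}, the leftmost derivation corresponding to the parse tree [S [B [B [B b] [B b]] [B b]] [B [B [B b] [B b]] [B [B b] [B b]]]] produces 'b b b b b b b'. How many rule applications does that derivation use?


Every bracketed nonterminal node [X ...] in the tree is produced by exactly one rule application.
Reading the tree off as a leftmost derivation:
  Step 1: S  =>  B B   (applied S -> B B)
  Step 2: B B  =>  B B B   (applied B -> B B)
  Step 3: B B B  =>  B B B B   (applied B -> B B)
  Step 4: B B B B  =>  b B B B   (applied B -> b)
  Step 5: b B B B  =>  b b B B   (applied B -> b)
  Step 6: b b B B  =>  b b b B   (applied B -> b)
  Step 7: b b b B  =>  b b b B B   (applied B -> B B)
  Step 8: b b b B B  =>  b b b B B B   (applied B -> B B)
  Step 9: b b b B B B  =>  b b b b B B   (applied B -> b)
  Step 10: b b b b B B  =>  b b b b b B   (applied B -> b)
  Step 11: b b b b b B  =>  b b b b b B B   (applied B -> B B)
  Step 12: b b b b b B B  =>  b b b b b b B   (applied B -> b)
  Step 13: b b b b b b B  =>  b b b b b b b   (applied B -> b)
Final yield: b b b b b b b
Total rewrite steps: 13

13


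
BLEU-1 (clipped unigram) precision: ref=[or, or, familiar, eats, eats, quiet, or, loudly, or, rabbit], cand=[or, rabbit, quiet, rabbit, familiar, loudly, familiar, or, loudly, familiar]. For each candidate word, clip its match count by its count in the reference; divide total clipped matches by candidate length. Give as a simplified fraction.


Reference word counts: {'eats': 2, 'familiar': 1, 'loudly': 1, 'or': 4, 'quiet': 1, 'rabbit': 1}
Checking each candidate word (with clipping):
  'or' -> in reference (ref count 4, used 1/4) -> match (matches: 1)
  'rabbit' -> in reference (ref count 1, used 1/1) -> match (matches: 2)
  'quiet' -> in reference (ref count 1, used 1/1) -> match (matches: 3)
  'rabbit' -> ref count 1 already used up (1/1) -> clipped, no match (matches: 3)
  'familiar' -> in reference (ref count 1, used 1/1) -> match (matches: 4)
  'loudly' -> in reference (ref count 1, used 1/1) -> match (matches: 5)
  'familiar' -> ref count 1 already used up (1/1) -> clipped, no match (matches: 5)
  'or' -> in reference (ref count 4, used 2/4) -> match (matches: 6)
  'loudly' -> ref count 1 already used up (1/1) -> clipped, no match (matches: 6)
  'familiar' -> ref count 1 already used up (1/1) -> clipped, no match (matches: 6)
Clipped matches: 6, Candidate length: 10
Precision = 6/10 = 3/5

3/5


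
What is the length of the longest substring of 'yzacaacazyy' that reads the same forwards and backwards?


Scanning 'yzacaacazyy' for palindromic substrings.
Substring at positions 0-9: 'yzacaacazy'.
Check: reverse('yzacaacazy') = 'yzacaacazy' -> palindrome confirmed.
Neighbouring characters ('-' / 'y') break symmetry, so it cannot extend further.
No longer palindromic substring exists; longest length = 10

10


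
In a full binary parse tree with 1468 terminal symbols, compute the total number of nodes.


Leaf nodes (terminals): 1468
Internal nodes = n - 1 = 1468 - 1 = 1467
Total = leaves + internal = 1468 + 1467 = 2935

2935


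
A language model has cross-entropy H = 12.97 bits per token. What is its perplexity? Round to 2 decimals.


Perplexity formula: PP = 2^H
H = 12.97
PP = 2^12.97
Decompose: 2^12.97 = 2^12 * 2^0.97
2^12 = 4096, 2^0.97 ~ 1.9588406
PP ~ 4096 * 1.9588406 = 8023.4110976
Rounded to 2 decimals: 8023.41

8023.41


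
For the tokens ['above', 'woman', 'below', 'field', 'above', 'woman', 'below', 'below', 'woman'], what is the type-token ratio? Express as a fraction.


Tokens: 9
Unique types: ('above', 'below', 'field', 'woman') = 4
TTR = 4/9
Already in lowest terms.

4/9


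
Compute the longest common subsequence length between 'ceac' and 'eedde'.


DP table for LCS of 'ceac' and 'eedde':
       e  e  d  d  e
    0  0  0  0  0  0
  c 0  0  0  0  0  0
  e 0  1  1  1  1  1
  a 0  1  1  1  1  1
  c 0  1  1  1  1  1
LCS: 'e'
LCS length = 1

1


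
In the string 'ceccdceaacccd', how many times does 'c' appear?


Scanning 'ceccdceaacccd' for 'c':
  Position 0: 'c' -> MATCH (count: 1)
  Position 2: 'c' -> MATCH (count: 2)
  Position 3: 'c' -> MATCH (count: 3)
  Position 5: 'c' -> MATCH (count: 4)
  Position 9: 'c' -> MATCH (count: 5)
  Position 10: 'c' -> MATCH (count: 6)
  Position 11: 'c' -> MATCH (count: 7)
Total occurrences of 'c': 7

7


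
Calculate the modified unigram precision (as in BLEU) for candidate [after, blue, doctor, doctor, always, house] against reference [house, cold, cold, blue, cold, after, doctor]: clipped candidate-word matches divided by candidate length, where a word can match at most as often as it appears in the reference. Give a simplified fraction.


Reference word counts: {'after': 1, 'blue': 1, 'cold': 3, 'doctor': 1, 'house': 1}
Checking each candidate word (with clipping):
  'after' -> in reference (ref count 1, used 1/1) -> match (matches: 1)
  'blue' -> in reference (ref count 1, used 1/1) -> match (matches: 2)
  'doctor' -> in reference (ref count 1, used 1/1) -> match (matches: 3)
  'doctor' -> ref count 1 already used up (1/1) -> clipped, no match (matches: 3)
  'always' -> not in reference -> no match (matches: 3)
  'house' -> in reference (ref count 1, used 1/1) -> match (matches: 4)
Clipped matches: 4, Candidate length: 6
Precision = 4/6 = 2/3

2/3


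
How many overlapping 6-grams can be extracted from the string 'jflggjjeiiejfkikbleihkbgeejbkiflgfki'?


String 'jflggjjeiiejfkikbleihkbgeejbkiflgfki' has length L = 36.
Number of overlapping n-grams = L - n + 1
Substituting: 36 - 6 + 1 = 31

31


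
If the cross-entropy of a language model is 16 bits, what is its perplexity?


Perplexity formula: PP = 2^H
H = 16
PP = 2^16
PP = 2^16 = 65536

65536


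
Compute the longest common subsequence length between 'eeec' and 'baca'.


DP table for LCS of 'eeec' and 'baca':
       b  a  c  a
    0  0  0  0  0
  e 0  0  0  0  0
  e 0  0  0  0  0
  e 0  0  0  0  0
  c 0  0  0  1  1
LCS: 'c'
LCS length = 1

1
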